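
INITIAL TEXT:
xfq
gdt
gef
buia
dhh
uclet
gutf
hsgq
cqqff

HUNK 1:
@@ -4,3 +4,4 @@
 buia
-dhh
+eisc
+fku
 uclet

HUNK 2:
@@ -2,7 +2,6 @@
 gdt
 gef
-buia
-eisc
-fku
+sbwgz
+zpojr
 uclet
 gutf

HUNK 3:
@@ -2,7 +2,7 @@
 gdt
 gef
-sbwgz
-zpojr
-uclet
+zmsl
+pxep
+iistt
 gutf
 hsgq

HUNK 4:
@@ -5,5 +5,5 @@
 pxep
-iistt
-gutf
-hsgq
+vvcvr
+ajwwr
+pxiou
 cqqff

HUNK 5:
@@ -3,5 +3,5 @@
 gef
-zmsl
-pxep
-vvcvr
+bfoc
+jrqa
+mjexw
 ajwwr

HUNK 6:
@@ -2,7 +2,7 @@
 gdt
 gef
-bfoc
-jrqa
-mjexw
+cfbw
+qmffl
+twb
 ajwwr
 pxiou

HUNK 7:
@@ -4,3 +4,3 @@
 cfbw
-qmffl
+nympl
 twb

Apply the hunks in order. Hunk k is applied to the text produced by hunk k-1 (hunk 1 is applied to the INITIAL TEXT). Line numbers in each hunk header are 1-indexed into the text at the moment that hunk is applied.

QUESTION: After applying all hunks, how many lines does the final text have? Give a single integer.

Hunk 1: at line 4 remove [dhh] add [eisc,fku] -> 10 lines: xfq gdt gef buia eisc fku uclet gutf hsgq cqqff
Hunk 2: at line 2 remove [buia,eisc,fku] add [sbwgz,zpojr] -> 9 lines: xfq gdt gef sbwgz zpojr uclet gutf hsgq cqqff
Hunk 3: at line 2 remove [sbwgz,zpojr,uclet] add [zmsl,pxep,iistt] -> 9 lines: xfq gdt gef zmsl pxep iistt gutf hsgq cqqff
Hunk 4: at line 5 remove [iistt,gutf,hsgq] add [vvcvr,ajwwr,pxiou] -> 9 lines: xfq gdt gef zmsl pxep vvcvr ajwwr pxiou cqqff
Hunk 5: at line 3 remove [zmsl,pxep,vvcvr] add [bfoc,jrqa,mjexw] -> 9 lines: xfq gdt gef bfoc jrqa mjexw ajwwr pxiou cqqff
Hunk 6: at line 2 remove [bfoc,jrqa,mjexw] add [cfbw,qmffl,twb] -> 9 lines: xfq gdt gef cfbw qmffl twb ajwwr pxiou cqqff
Hunk 7: at line 4 remove [qmffl] add [nympl] -> 9 lines: xfq gdt gef cfbw nympl twb ajwwr pxiou cqqff
Final line count: 9

Answer: 9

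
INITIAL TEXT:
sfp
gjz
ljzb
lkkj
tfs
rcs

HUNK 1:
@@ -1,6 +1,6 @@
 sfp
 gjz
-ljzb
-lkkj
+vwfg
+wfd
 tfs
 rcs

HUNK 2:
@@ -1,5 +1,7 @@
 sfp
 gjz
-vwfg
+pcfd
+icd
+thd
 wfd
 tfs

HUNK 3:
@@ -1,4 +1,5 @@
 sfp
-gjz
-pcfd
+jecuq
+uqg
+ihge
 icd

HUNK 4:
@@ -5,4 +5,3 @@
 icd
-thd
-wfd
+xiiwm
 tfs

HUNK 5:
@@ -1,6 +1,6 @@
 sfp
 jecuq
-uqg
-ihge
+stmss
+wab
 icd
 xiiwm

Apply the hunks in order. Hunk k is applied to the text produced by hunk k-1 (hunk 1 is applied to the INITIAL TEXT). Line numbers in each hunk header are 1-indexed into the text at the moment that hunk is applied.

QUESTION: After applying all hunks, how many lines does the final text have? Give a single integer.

Hunk 1: at line 1 remove [ljzb,lkkj] add [vwfg,wfd] -> 6 lines: sfp gjz vwfg wfd tfs rcs
Hunk 2: at line 1 remove [vwfg] add [pcfd,icd,thd] -> 8 lines: sfp gjz pcfd icd thd wfd tfs rcs
Hunk 3: at line 1 remove [gjz,pcfd] add [jecuq,uqg,ihge] -> 9 lines: sfp jecuq uqg ihge icd thd wfd tfs rcs
Hunk 4: at line 5 remove [thd,wfd] add [xiiwm] -> 8 lines: sfp jecuq uqg ihge icd xiiwm tfs rcs
Hunk 5: at line 1 remove [uqg,ihge] add [stmss,wab] -> 8 lines: sfp jecuq stmss wab icd xiiwm tfs rcs
Final line count: 8

Answer: 8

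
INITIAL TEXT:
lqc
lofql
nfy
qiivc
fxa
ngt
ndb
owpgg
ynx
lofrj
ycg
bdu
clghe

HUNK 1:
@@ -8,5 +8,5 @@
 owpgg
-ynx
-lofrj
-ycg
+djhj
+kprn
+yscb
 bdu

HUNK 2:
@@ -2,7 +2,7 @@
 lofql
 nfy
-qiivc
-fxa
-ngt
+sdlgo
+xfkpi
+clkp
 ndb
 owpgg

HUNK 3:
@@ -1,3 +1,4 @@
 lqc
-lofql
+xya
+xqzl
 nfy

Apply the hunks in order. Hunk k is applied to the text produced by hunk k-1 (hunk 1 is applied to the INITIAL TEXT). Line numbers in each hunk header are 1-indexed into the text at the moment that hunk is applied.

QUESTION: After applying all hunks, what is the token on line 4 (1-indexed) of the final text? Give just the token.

Answer: nfy

Derivation:
Hunk 1: at line 8 remove [ynx,lofrj,ycg] add [djhj,kprn,yscb] -> 13 lines: lqc lofql nfy qiivc fxa ngt ndb owpgg djhj kprn yscb bdu clghe
Hunk 2: at line 2 remove [qiivc,fxa,ngt] add [sdlgo,xfkpi,clkp] -> 13 lines: lqc lofql nfy sdlgo xfkpi clkp ndb owpgg djhj kprn yscb bdu clghe
Hunk 3: at line 1 remove [lofql] add [xya,xqzl] -> 14 lines: lqc xya xqzl nfy sdlgo xfkpi clkp ndb owpgg djhj kprn yscb bdu clghe
Final line 4: nfy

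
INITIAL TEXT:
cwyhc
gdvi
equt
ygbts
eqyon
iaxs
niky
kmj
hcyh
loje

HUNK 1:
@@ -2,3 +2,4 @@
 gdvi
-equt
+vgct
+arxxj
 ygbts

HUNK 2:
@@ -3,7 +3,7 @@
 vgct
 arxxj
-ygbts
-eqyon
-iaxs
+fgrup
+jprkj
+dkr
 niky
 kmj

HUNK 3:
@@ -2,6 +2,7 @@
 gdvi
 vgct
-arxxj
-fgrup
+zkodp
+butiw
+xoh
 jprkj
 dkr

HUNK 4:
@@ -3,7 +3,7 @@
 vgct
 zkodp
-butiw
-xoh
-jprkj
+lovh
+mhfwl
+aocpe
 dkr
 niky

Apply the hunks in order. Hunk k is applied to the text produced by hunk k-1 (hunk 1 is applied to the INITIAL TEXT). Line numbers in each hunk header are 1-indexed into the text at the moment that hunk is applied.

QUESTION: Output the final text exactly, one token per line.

Answer: cwyhc
gdvi
vgct
zkodp
lovh
mhfwl
aocpe
dkr
niky
kmj
hcyh
loje

Derivation:
Hunk 1: at line 2 remove [equt] add [vgct,arxxj] -> 11 lines: cwyhc gdvi vgct arxxj ygbts eqyon iaxs niky kmj hcyh loje
Hunk 2: at line 3 remove [ygbts,eqyon,iaxs] add [fgrup,jprkj,dkr] -> 11 lines: cwyhc gdvi vgct arxxj fgrup jprkj dkr niky kmj hcyh loje
Hunk 3: at line 2 remove [arxxj,fgrup] add [zkodp,butiw,xoh] -> 12 lines: cwyhc gdvi vgct zkodp butiw xoh jprkj dkr niky kmj hcyh loje
Hunk 4: at line 3 remove [butiw,xoh,jprkj] add [lovh,mhfwl,aocpe] -> 12 lines: cwyhc gdvi vgct zkodp lovh mhfwl aocpe dkr niky kmj hcyh loje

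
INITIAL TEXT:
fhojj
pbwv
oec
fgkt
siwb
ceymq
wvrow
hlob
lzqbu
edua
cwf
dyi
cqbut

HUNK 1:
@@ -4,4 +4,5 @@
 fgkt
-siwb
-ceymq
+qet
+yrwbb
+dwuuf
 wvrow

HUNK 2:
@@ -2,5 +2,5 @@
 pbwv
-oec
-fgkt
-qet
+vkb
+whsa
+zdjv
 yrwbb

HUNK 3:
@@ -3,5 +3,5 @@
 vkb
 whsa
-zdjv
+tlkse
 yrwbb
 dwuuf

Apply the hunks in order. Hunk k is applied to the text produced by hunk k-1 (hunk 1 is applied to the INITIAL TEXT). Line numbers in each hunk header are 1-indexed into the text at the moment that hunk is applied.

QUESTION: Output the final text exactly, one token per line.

Hunk 1: at line 4 remove [siwb,ceymq] add [qet,yrwbb,dwuuf] -> 14 lines: fhojj pbwv oec fgkt qet yrwbb dwuuf wvrow hlob lzqbu edua cwf dyi cqbut
Hunk 2: at line 2 remove [oec,fgkt,qet] add [vkb,whsa,zdjv] -> 14 lines: fhojj pbwv vkb whsa zdjv yrwbb dwuuf wvrow hlob lzqbu edua cwf dyi cqbut
Hunk 3: at line 3 remove [zdjv] add [tlkse] -> 14 lines: fhojj pbwv vkb whsa tlkse yrwbb dwuuf wvrow hlob lzqbu edua cwf dyi cqbut

Answer: fhojj
pbwv
vkb
whsa
tlkse
yrwbb
dwuuf
wvrow
hlob
lzqbu
edua
cwf
dyi
cqbut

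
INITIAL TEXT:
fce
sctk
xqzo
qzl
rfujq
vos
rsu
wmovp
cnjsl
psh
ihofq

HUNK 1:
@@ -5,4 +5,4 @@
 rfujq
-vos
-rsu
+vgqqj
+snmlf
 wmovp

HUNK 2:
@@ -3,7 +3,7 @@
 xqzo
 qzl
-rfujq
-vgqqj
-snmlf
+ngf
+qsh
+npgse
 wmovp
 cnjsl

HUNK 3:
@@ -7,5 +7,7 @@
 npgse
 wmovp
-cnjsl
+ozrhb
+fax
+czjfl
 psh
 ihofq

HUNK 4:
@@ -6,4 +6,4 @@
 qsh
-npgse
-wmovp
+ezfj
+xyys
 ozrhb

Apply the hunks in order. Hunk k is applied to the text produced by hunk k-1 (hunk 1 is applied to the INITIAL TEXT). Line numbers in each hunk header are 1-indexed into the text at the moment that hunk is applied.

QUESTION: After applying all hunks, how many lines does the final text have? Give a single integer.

Hunk 1: at line 5 remove [vos,rsu] add [vgqqj,snmlf] -> 11 lines: fce sctk xqzo qzl rfujq vgqqj snmlf wmovp cnjsl psh ihofq
Hunk 2: at line 3 remove [rfujq,vgqqj,snmlf] add [ngf,qsh,npgse] -> 11 lines: fce sctk xqzo qzl ngf qsh npgse wmovp cnjsl psh ihofq
Hunk 3: at line 7 remove [cnjsl] add [ozrhb,fax,czjfl] -> 13 lines: fce sctk xqzo qzl ngf qsh npgse wmovp ozrhb fax czjfl psh ihofq
Hunk 4: at line 6 remove [npgse,wmovp] add [ezfj,xyys] -> 13 lines: fce sctk xqzo qzl ngf qsh ezfj xyys ozrhb fax czjfl psh ihofq
Final line count: 13

Answer: 13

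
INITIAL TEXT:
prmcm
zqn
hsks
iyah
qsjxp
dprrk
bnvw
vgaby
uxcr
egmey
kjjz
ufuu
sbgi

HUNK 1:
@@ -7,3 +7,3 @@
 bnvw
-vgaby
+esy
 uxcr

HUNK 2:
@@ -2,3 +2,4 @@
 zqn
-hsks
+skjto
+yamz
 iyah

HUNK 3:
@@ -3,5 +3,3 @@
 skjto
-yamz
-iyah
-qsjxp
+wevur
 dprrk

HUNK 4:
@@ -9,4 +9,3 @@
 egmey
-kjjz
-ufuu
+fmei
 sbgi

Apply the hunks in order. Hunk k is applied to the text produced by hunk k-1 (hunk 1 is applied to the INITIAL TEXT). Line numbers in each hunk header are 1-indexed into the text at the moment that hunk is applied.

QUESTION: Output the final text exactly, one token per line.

Answer: prmcm
zqn
skjto
wevur
dprrk
bnvw
esy
uxcr
egmey
fmei
sbgi

Derivation:
Hunk 1: at line 7 remove [vgaby] add [esy] -> 13 lines: prmcm zqn hsks iyah qsjxp dprrk bnvw esy uxcr egmey kjjz ufuu sbgi
Hunk 2: at line 2 remove [hsks] add [skjto,yamz] -> 14 lines: prmcm zqn skjto yamz iyah qsjxp dprrk bnvw esy uxcr egmey kjjz ufuu sbgi
Hunk 3: at line 3 remove [yamz,iyah,qsjxp] add [wevur] -> 12 lines: prmcm zqn skjto wevur dprrk bnvw esy uxcr egmey kjjz ufuu sbgi
Hunk 4: at line 9 remove [kjjz,ufuu] add [fmei] -> 11 lines: prmcm zqn skjto wevur dprrk bnvw esy uxcr egmey fmei sbgi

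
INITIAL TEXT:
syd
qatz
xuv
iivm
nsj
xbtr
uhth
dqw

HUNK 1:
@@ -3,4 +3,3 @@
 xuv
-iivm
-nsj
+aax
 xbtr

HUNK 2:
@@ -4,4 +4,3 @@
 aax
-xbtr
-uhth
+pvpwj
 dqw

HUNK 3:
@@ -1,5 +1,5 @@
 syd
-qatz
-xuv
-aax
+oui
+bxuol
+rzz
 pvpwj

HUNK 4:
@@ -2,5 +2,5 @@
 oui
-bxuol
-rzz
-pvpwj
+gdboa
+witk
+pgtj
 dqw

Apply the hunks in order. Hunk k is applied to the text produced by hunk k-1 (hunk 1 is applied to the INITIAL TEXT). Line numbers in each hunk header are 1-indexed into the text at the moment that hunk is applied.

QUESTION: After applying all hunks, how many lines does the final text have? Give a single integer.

Hunk 1: at line 3 remove [iivm,nsj] add [aax] -> 7 lines: syd qatz xuv aax xbtr uhth dqw
Hunk 2: at line 4 remove [xbtr,uhth] add [pvpwj] -> 6 lines: syd qatz xuv aax pvpwj dqw
Hunk 3: at line 1 remove [qatz,xuv,aax] add [oui,bxuol,rzz] -> 6 lines: syd oui bxuol rzz pvpwj dqw
Hunk 4: at line 2 remove [bxuol,rzz,pvpwj] add [gdboa,witk,pgtj] -> 6 lines: syd oui gdboa witk pgtj dqw
Final line count: 6

Answer: 6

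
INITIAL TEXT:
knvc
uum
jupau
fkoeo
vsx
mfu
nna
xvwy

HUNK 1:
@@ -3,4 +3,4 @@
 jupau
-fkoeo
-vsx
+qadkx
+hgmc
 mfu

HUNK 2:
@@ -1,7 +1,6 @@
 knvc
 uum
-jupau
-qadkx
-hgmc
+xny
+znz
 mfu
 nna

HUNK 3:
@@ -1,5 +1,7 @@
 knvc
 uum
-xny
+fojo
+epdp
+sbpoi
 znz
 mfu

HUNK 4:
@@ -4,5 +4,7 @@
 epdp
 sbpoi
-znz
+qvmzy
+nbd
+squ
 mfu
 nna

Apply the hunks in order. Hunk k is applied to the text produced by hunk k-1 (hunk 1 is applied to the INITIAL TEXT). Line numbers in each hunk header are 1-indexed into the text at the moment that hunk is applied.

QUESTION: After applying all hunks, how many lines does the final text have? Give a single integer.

Answer: 11

Derivation:
Hunk 1: at line 3 remove [fkoeo,vsx] add [qadkx,hgmc] -> 8 lines: knvc uum jupau qadkx hgmc mfu nna xvwy
Hunk 2: at line 1 remove [jupau,qadkx,hgmc] add [xny,znz] -> 7 lines: knvc uum xny znz mfu nna xvwy
Hunk 3: at line 1 remove [xny] add [fojo,epdp,sbpoi] -> 9 lines: knvc uum fojo epdp sbpoi znz mfu nna xvwy
Hunk 4: at line 4 remove [znz] add [qvmzy,nbd,squ] -> 11 lines: knvc uum fojo epdp sbpoi qvmzy nbd squ mfu nna xvwy
Final line count: 11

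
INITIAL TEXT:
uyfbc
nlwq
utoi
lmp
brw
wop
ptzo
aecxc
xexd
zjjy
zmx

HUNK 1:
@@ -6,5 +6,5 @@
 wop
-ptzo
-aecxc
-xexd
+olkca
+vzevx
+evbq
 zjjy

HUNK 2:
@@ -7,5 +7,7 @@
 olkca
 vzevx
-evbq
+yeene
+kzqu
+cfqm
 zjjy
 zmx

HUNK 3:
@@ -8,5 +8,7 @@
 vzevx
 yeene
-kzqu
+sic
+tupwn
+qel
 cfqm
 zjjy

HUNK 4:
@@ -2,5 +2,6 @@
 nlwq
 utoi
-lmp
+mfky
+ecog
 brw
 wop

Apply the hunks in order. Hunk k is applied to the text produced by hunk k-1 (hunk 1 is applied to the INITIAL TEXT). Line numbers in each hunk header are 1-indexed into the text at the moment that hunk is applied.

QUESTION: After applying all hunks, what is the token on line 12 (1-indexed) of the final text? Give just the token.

Answer: tupwn

Derivation:
Hunk 1: at line 6 remove [ptzo,aecxc,xexd] add [olkca,vzevx,evbq] -> 11 lines: uyfbc nlwq utoi lmp brw wop olkca vzevx evbq zjjy zmx
Hunk 2: at line 7 remove [evbq] add [yeene,kzqu,cfqm] -> 13 lines: uyfbc nlwq utoi lmp brw wop olkca vzevx yeene kzqu cfqm zjjy zmx
Hunk 3: at line 8 remove [kzqu] add [sic,tupwn,qel] -> 15 lines: uyfbc nlwq utoi lmp brw wop olkca vzevx yeene sic tupwn qel cfqm zjjy zmx
Hunk 4: at line 2 remove [lmp] add [mfky,ecog] -> 16 lines: uyfbc nlwq utoi mfky ecog brw wop olkca vzevx yeene sic tupwn qel cfqm zjjy zmx
Final line 12: tupwn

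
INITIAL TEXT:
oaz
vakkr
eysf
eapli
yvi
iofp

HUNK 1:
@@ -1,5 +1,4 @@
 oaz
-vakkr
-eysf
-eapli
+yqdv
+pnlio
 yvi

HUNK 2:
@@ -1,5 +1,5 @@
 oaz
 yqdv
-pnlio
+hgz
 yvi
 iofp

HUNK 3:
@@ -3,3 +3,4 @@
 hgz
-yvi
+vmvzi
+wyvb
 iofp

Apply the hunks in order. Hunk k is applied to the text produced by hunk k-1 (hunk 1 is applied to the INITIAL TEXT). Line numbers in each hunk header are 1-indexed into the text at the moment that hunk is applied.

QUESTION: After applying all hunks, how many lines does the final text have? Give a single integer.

Hunk 1: at line 1 remove [vakkr,eysf,eapli] add [yqdv,pnlio] -> 5 lines: oaz yqdv pnlio yvi iofp
Hunk 2: at line 1 remove [pnlio] add [hgz] -> 5 lines: oaz yqdv hgz yvi iofp
Hunk 3: at line 3 remove [yvi] add [vmvzi,wyvb] -> 6 lines: oaz yqdv hgz vmvzi wyvb iofp
Final line count: 6

Answer: 6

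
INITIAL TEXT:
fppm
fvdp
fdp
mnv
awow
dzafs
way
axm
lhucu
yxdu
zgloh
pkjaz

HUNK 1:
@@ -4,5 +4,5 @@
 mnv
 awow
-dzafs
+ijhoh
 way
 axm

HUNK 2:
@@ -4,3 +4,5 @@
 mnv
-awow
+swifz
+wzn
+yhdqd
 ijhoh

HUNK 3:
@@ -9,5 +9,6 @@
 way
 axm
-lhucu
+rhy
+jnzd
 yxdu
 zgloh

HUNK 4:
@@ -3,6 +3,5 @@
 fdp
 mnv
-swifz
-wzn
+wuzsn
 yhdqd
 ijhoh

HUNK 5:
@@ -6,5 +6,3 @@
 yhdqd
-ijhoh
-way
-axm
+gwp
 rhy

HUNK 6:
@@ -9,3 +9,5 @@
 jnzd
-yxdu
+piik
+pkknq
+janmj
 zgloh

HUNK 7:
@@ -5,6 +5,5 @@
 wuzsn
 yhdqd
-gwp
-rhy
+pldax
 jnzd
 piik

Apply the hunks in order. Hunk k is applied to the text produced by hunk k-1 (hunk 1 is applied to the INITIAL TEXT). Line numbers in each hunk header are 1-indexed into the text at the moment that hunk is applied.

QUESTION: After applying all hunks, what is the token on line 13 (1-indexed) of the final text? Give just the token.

Answer: pkjaz

Derivation:
Hunk 1: at line 4 remove [dzafs] add [ijhoh] -> 12 lines: fppm fvdp fdp mnv awow ijhoh way axm lhucu yxdu zgloh pkjaz
Hunk 2: at line 4 remove [awow] add [swifz,wzn,yhdqd] -> 14 lines: fppm fvdp fdp mnv swifz wzn yhdqd ijhoh way axm lhucu yxdu zgloh pkjaz
Hunk 3: at line 9 remove [lhucu] add [rhy,jnzd] -> 15 lines: fppm fvdp fdp mnv swifz wzn yhdqd ijhoh way axm rhy jnzd yxdu zgloh pkjaz
Hunk 4: at line 3 remove [swifz,wzn] add [wuzsn] -> 14 lines: fppm fvdp fdp mnv wuzsn yhdqd ijhoh way axm rhy jnzd yxdu zgloh pkjaz
Hunk 5: at line 6 remove [ijhoh,way,axm] add [gwp] -> 12 lines: fppm fvdp fdp mnv wuzsn yhdqd gwp rhy jnzd yxdu zgloh pkjaz
Hunk 6: at line 9 remove [yxdu] add [piik,pkknq,janmj] -> 14 lines: fppm fvdp fdp mnv wuzsn yhdqd gwp rhy jnzd piik pkknq janmj zgloh pkjaz
Hunk 7: at line 5 remove [gwp,rhy] add [pldax] -> 13 lines: fppm fvdp fdp mnv wuzsn yhdqd pldax jnzd piik pkknq janmj zgloh pkjaz
Final line 13: pkjaz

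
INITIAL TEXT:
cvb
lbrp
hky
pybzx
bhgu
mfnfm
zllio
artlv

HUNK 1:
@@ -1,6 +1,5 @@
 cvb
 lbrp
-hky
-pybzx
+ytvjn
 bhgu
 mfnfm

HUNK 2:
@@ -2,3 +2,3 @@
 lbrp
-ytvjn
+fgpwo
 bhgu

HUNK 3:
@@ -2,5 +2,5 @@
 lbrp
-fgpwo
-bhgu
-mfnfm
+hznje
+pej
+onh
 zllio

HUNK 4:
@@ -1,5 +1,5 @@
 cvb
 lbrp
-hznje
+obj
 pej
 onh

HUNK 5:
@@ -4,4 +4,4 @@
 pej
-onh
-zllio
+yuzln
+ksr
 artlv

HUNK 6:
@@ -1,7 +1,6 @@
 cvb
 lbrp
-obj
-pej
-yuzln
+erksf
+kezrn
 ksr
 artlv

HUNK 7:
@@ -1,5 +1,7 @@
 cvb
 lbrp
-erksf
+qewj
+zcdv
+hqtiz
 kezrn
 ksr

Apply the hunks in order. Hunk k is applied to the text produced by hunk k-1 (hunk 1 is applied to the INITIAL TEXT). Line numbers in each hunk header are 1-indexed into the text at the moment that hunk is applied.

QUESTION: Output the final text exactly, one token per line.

Hunk 1: at line 1 remove [hky,pybzx] add [ytvjn] -> 7 lines: cvb lbrp ytvjn bhgu mfnfm zllio artlv
Hunk 2: at line 2 remove [ytvjn] add [fgpwo] -> 7 lines: cvb lbrp fgpwo bhgu mfnfm zllio artlv
Hunk 3: at line 2 remove [fgpwo,bhgu,mfnfm] add [hznje,pej,onh] -> 7 lines: cvb lbrp hznje pej onh zllio artlv
Hunk 4: at line 1 remove [hznje] add [obj] -> 7 lines: cvb lbrp obj pej onh zllio artlv
Hunk 5: at line 4 remove [onh,zllio] add [yuzln,ksr] -> 7 lines: cvb lbrp obj pej yuzln ksr artlv
Hunk 6: at line 1 remove [obj,pej,yuzln] add [erksf,kezrn] -> 6 lines: cvb lbrp erksf kezrn ksr artlv
Hunk 7: at line 1 remove [erksf] add [qewj,zcdv,hqtiz] -> 8 lines: cvb lbrp qewj zcdv hqtiz kezrn ksr artlv

Answer: cvb
lbrp
qewj
zcdv
hqtiz
kezrn
ksr
artlv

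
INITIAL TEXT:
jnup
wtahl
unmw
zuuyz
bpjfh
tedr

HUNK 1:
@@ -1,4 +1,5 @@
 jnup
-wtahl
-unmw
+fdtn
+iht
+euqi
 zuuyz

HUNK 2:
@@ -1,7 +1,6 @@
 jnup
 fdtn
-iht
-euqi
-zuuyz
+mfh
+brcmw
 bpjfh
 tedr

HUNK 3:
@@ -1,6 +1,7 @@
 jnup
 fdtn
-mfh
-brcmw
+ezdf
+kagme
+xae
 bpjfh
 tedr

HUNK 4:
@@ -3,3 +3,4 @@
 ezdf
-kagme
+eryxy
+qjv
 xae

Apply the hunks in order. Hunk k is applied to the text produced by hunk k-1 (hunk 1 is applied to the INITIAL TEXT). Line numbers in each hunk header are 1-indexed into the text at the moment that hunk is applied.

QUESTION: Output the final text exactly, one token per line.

Hunk 1: at line 1 remove [wtahl,unmw] add [fdtn,iht,euqi] -> 7 lines: jnup fdtn iht euqi zuuyz bpjfh tedr
Hunk 2: at line 1 remove [iht,euqi,zuuyz] add [mfh,brcmw] -> 6 lines: jnup fdtn mfh brcmw bpjfh tedr
Hunk 3: at line 1 remove [mfh,brcmw] add [ezdf,kagme,xae] -> 7 lines: jnup fdtn ezdf kagme xae bpjfh tedr
Hunk 4: at line 3 remove [kagme] add [eryxy,qjv] -> 8 lines: jnup fdtn ezdf eryxy qjv xae bpjfh tedr

Answer: jnup
fdtn
ezdf
eryxy
qjv
xae
bpjfh
tedr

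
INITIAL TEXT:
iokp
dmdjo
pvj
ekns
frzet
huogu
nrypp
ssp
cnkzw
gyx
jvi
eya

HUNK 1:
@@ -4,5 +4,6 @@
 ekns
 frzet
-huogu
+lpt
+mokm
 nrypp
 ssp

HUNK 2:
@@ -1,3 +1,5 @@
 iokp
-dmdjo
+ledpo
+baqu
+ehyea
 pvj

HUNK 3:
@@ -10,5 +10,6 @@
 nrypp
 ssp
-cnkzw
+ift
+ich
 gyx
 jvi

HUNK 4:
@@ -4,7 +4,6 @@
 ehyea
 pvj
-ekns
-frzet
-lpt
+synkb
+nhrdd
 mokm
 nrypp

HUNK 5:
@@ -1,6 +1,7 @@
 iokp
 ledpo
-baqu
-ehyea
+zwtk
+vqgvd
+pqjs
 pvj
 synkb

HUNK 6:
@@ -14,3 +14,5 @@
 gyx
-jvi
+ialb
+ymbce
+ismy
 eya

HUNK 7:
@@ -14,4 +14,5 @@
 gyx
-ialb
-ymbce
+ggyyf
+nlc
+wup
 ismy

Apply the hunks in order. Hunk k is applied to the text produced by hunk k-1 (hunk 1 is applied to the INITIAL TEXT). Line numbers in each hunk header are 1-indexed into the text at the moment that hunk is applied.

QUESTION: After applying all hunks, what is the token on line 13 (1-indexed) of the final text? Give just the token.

Answer: ich

Derivation:
Hunk 1: at line 4 remove [huogu] add [lpt,mokm] -> 13 lines: iokp dmdjo pvj ekns frzet lpt mokm nrypp ssp cnkzw gyx jvi eya
Hunk 2: at line 1 remove [dmdjo] add [ledpo,baqu,ehyea] -> 15 lines: iokp ledpo baqu ehyea pvj ekns frzet lpt mokm nrypp ssp cnkzw gyx jvi eya
Hunk 3: at line 10 remove [cnkzw] add [ift,ich] -> 16 lines: iokp ledpo baqu ehyea pvj ekns frzet lpt mokm nrypp ssp ift ich gyx jvi eya
Hunk 4: at line 4 remove [ekns,frzet,lpt] add [synkb,nhrdd] -> 15 lines: iokp ledpo baqu ehyea pvj synkb nhrdd mokm nrypp ssp ift ich gyx jvi eya
Hunk 5: at line 1 remove [baqu,ehyea] add [zwtk,vqgvd,pqjs] -> 16 lines: iokp ledpo zwtk vqgvd pqjs pvj synkb nhrdd mokm nrypp ssp ift ich gyx jvi eya
Hunk 6: at line 14 remove [jvi] add [ialb,ymbce,ismy] -> 18 lines: iokp ledpo zwtk vqgvd pqjs pvj synkb nhrdd mokm nrypp ssp ift ich gyx ialb ymbce ismy eya
Hunk 7: at line 14 remove [ialb,ymbce] add [ggyyf,nlc,wup] -> 19 lines: iokp ledpo zwtk vqgvd pqjs pvj synkb nhrdd mokm nrypp ssp ift ich gyx ggyyf nlc wup ismy eya
Final line 13: ich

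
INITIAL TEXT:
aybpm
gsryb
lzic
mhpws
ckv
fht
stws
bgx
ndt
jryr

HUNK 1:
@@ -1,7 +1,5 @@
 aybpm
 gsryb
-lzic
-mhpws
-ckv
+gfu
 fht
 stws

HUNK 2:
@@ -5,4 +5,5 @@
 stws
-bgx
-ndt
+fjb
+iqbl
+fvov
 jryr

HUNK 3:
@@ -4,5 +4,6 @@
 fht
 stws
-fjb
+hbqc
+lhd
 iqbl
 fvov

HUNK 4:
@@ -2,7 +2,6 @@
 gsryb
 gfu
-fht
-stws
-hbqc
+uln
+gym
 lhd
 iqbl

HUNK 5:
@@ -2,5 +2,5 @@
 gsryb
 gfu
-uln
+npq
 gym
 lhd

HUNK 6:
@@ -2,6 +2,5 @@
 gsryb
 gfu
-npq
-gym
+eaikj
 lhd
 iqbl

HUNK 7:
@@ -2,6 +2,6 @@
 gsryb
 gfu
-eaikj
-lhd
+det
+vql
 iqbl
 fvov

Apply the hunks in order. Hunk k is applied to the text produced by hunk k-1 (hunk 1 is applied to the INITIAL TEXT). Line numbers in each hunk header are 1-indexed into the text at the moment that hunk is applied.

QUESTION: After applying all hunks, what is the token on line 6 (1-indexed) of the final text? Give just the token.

Hunk 1: at line 1 remove [lzic,mhpws,ckv] add [gfu] -> 8 lines: aybpm gsryb gfu fht stws bgx ndt jryr
Hunk 2: at line 5 remove [bgx,ndt] add [fjb,iqbl,fvov] -> 9 lines: aybpm gsryb gfu fht stws fjb iqbl fvov jryr
Hunk 3: at line 4 remove [fjb] add [hbqc,lhd] -> 10 lines: aybpm gsryb gfu fht stws hbqc lhd iqbl fvov jryr
Hunk 4: at line 2 remove [fht,stws,hbqc] add [uln,gym] -> 9 lines: aybpm gsryb gfu uln gym lhd iqbl fvov jryr
Hunk 5: at line 2 remove [uln] add [npq] -> 9 lines: aybpm gsryb gfu npq gym lhd iqbl fvov jryr
Hunk 6: at line 2 remove [npq,gym] add [eaikj] -> 8 lines: aybpm gsryb gfu eaikj lhd iqbl fvov jryr
Hunk 7: at line 2 remove [eaikj,lhd] add [det,vql] -> 8 lines: aybpm gsryb gfu det vql iqbl fvov jryr
Final line 6: iqbl

Answer: iqbl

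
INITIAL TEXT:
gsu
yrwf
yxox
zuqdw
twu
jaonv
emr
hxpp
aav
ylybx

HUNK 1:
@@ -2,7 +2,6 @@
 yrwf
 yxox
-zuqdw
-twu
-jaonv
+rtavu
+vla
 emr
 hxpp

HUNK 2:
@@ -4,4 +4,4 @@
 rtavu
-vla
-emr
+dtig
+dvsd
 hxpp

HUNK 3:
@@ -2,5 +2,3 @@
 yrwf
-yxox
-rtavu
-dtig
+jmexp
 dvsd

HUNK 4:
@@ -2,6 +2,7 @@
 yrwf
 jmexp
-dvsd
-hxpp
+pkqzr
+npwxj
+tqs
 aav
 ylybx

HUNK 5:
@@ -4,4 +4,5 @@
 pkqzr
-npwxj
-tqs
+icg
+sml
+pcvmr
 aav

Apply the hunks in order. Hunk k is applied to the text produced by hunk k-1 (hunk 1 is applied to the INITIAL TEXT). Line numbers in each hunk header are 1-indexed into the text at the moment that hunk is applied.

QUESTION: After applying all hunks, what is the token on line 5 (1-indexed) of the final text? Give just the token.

Answer: icg

Derivation:
Hunk 1: at line 2 remove [zuqdw,twu,jaonv] add [rtavu,vla] -> 9 lines: gsu yrwf yxox rtavu vla emr hxpp aav ylybx
Hunk 2: at line 4 remove [vla,emr] add [dtig,dvsd] -> 9 lines: gsu yrwf yxox rtavu dtig dvsd hxpp aav ylybx
Hunk 3: at line 2 remove [yxox,rtavu,dtig] add [jmexp] -> 7 lines: gsu yrwf jmexp dvsd hxpp aav ylybx
Hunk 4: at line 2 remove [dvsd,hxpp] add [pkqzr,npwxj,tqs] -> 8 lines: gsu yrwf jmexp pkqzr npwxj tqs aav ylybx
Hunk 5: at line 4 remove [npwxj,tqs] add [icg,sml,pcvmr] -> 9 lines: gsu yrwf jmexp pkqzr icg sml pcvmr aav ylybx
Final line 5: icg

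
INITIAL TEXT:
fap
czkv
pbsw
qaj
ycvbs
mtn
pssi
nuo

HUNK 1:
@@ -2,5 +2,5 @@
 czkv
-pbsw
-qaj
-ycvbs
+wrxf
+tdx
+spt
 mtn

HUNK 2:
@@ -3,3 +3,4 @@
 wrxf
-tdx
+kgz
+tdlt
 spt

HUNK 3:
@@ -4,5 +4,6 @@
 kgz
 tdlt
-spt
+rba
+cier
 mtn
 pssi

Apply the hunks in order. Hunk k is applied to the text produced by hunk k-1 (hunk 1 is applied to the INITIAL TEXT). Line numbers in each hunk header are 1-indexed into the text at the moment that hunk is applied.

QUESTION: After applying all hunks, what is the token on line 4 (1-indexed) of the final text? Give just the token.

Hunk 1: at line 2 remove [pbsw,qaj,ycvbs] add [wrxf,tdx,spt] -> 8 lines: fap czkv wrxf tdx spt mtn pssi nuo
Hunk 2: at line 3 remove [tdx] add [kgz,tdlt] -> 9 lines: fap czkv wrxf kgz tdlt spt mtn pssi nuo
Hunk 3: at line 4 remove [spt] add [rba,cier] -> 10 lines: fap czkv wrxf kgz tdlt rba cier mtn pssi nuo
Final line 4: kgz

Answer: kgz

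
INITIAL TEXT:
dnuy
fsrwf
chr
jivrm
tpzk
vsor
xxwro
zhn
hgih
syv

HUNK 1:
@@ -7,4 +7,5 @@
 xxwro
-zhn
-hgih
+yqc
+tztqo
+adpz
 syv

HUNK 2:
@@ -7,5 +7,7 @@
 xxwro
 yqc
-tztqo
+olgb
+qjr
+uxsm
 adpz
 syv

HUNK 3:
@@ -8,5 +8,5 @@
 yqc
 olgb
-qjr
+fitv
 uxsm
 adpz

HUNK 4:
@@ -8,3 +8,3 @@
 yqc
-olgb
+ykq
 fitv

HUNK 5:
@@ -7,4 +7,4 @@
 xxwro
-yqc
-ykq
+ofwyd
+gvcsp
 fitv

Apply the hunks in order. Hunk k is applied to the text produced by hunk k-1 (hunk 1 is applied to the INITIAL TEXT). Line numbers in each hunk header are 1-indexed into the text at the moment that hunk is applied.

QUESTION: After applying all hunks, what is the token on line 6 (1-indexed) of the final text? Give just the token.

Answer: vsor

Derivation:
Hunk 1: at line 7 remove [zhn,hgih] add [yqc,tztqo,adpz] -> 11 lines: dnuy fsrwf chr jivrm tpzk vsor xxwro yqc tztqo adpz syv
Hunk 2: at line 7 remove [tztqo] add [olgb,qjr,uxsm] -> 13 lines: dnuy fsrwf chr jivrm tpzk vsor xxwro yqc olgb qjr uxsm adpz syv
Hunk 3: at line 8 remove [qjr] add [fitv] -> 13 lines: dnuy fsrwf chr jivrm tpzk vsor xxwro yqc olgb fitv uxsm adpz syv
Hunk 4: at line 8 remove [olgb] add [ykq] -> 13 lines: dnuy fsrwf chr jivrm tpzk vsor xxwro yqc ykq fitv uxsm adpz syv
Hunk 5: at line 7 remove [yqc,ykq] add [ofwyd,gvcsp] -> 13 lines: dnuy fsrwf chr jivrm tpzk vsor xxwro ofwyd gvcsp fitv uxsm adpz syv
Final line 6: vsor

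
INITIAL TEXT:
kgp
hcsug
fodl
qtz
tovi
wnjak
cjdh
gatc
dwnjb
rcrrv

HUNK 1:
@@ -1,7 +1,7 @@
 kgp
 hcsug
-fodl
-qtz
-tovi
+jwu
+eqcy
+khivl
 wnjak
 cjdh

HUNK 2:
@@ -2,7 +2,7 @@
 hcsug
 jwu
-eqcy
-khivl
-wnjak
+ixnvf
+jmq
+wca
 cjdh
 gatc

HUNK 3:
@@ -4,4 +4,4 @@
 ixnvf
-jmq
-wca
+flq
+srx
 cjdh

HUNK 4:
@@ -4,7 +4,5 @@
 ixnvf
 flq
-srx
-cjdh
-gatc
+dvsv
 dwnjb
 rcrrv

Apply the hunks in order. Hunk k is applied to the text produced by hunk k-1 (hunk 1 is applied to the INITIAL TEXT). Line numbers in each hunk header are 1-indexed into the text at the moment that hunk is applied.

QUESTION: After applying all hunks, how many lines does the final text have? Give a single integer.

Hunk 1: at line 1 remove [fodl,qtz,tovi] add [jwu,eqcy,khivl] -> 10 lines: kgp hcsug jwu eqcy khivl wnjak cjdh gatc dwnjb rcrrv
Hunk 2: at line 2 remove [eqcy,khivl,wnjak] add [ixnvf,jmq,wca] -> 10 lines: kgp hcsug jwu ixnvf jmq wca cjdh gatc dwnjb rcrrv
Hunk 3: at line 4 remove [jmq,wca] add [flq,srx] -> 10 lines: kgp hcsug jwu ixnvf flq srx cjdh gatc dwnjb rcrrv
Hunk 4: at line 4 remove [srx,cjdh,gatc] add [dvsv] -> 8 lines: kgp hcsug jwu ixnvf flq dvsv dwnjb rcrrv
Final line count: 8

Answer: 8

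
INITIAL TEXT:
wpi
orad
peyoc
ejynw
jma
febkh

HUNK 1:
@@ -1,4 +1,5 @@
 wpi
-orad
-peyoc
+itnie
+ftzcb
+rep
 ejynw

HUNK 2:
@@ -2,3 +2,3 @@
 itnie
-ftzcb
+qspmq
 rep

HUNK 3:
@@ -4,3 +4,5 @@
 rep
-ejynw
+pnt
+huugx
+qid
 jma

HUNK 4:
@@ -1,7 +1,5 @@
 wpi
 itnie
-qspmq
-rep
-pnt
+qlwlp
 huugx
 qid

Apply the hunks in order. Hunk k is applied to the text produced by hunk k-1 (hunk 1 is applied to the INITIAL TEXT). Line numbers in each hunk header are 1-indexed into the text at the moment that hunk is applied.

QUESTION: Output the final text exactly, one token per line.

Answer: wpi
itnie
qlwlp
huugx
qid
jma
febkh

Derivation:
Hunk 1: at line 1 remove [orad,peyoc] add [itnie,ftzcb,rep] -> 7 lines: wpi itnie ftzcb rep ejynw jma febkh
Hunk 2: at line 2 remove [ftzcb] add [qspmq] -> 7 lines: wpi itnie qspmq rep ejynw jma febkh
Hunk 3: at line 4 remove [ejynw] add [pnt,huugx,qid] -> 9 lines: wpi itnie qspmq rep pnt huugx qid jma febkh
Hunk 4: at line 1 remove [qspmq,rep,pnt] add [qlwlp] -> 7 lines: wpi itnie qlwlp huugx qid jma febkh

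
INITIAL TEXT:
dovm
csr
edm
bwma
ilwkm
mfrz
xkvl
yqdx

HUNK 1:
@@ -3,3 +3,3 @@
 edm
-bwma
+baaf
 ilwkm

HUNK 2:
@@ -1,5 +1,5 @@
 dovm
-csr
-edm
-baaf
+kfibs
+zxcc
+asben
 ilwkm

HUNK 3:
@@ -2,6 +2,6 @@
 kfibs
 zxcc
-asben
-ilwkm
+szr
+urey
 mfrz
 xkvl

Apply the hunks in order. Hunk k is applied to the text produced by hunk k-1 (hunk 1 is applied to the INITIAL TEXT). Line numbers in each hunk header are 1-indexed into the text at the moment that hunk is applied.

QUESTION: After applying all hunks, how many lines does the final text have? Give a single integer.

Hunk 1: at line 3 remove [bwma] add [baaf] -> 8 lines: dovm csr edm baaf ilwkm mfrz xkvl yqdx
Hunk 2: at line 1 remove [csr,edm,baaf] add [kfibs,zxcc,asben] -> 8 lines: dovm kfibs zxcc asben ilwkm mfrz xkvl yqdx
Hunk 3: at line 2 remove [asben,ilwkm] add [szr,urey] -> 8 lines: dovm kfibs zxcc szr urey mfrz xkvl yqdx
Final line count: 8

Answer: 8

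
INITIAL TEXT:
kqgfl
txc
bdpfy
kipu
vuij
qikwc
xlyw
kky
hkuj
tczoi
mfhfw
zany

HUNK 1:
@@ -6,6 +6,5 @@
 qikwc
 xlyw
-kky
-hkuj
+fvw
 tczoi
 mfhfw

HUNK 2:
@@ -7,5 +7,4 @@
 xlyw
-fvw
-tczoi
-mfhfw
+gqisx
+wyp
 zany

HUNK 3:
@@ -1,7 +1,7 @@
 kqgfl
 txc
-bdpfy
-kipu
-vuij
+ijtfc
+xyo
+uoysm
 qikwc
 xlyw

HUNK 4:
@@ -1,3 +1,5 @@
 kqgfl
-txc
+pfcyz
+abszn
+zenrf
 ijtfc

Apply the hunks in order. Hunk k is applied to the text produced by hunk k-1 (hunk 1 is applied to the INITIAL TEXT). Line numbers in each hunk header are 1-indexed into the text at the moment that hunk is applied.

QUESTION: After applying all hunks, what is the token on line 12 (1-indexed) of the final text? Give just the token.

Hunk 1: at line 6 remove [kky,hkuj] add [fvw] -> 11 lines: kqgfl txc bdpfy kipu vuij qikwc xlyw fvw tczoi mfhfw zany
Hunk 2: at line 7 remove [fvw,tczoi,mfhfw] add [gqisx,wyp] -> 10 lines: kqgfl txc bdpfy kipu vuij qikwc xlyw gqisx wyp zany
Hunk 3: at line 1 remove [bdpfy,kipu,vuij] add [ijtfc,xyo,uoysm] -> 10 lines: kqgfl txc ijtfc xyo uoysm qikwc xlyw gqisx wyp zany
Hunk 4: at line 1 remove [txc] add [pfcyz,abszn,zenrf] -> 12 lines: kqgfl pfcyz abszn zenrf ijtfc xyo uoysm qikwc xlyw gqisx wyp zany
Final line 12: zany

Answer: zany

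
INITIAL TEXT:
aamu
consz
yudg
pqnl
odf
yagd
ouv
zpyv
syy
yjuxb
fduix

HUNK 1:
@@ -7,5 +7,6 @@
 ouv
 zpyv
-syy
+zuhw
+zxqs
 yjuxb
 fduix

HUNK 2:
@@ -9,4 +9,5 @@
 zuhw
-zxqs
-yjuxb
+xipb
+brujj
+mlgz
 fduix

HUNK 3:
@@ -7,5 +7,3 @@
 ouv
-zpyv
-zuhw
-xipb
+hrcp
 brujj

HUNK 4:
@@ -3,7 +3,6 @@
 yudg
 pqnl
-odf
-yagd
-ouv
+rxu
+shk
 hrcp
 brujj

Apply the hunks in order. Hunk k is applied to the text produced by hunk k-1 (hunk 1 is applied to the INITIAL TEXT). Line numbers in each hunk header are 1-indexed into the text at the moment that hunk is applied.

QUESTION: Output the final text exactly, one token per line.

Hunk 1: at line 7 remove [syy] add [zuhw,zxqs] -> 12 lines: aamu consz yudg pqnl odf yagd ouv zpyv zuhw zxqs yjuxb fduix
Hunk 2: at line 9 remove [zxqs,yjuxb] add [xipb,brujj,mlgz] -> 13 lines: aamu consz yudg pqnl odf yagd ouv zpyv zuhw xipb brujj mlgz fduix
Hunk 3: at line 7 remove [zpyv,zuhw,xipb] add [hrcp] -> 11 lines: aamu consz yudg pqnl odf yagd ouv hrcp brujj mlgz fduix
Hunk 4: at line 3 remove [odf,yagd,ouv] add [rxu,shk] -> 10 lines: aamu consz yudg pqnl rxu shk hrcp brujj mlgz fduix

Answer: aamu
consz
yudg
pqnl
rxu
shk
hrcp
brujj
mlgz
fduix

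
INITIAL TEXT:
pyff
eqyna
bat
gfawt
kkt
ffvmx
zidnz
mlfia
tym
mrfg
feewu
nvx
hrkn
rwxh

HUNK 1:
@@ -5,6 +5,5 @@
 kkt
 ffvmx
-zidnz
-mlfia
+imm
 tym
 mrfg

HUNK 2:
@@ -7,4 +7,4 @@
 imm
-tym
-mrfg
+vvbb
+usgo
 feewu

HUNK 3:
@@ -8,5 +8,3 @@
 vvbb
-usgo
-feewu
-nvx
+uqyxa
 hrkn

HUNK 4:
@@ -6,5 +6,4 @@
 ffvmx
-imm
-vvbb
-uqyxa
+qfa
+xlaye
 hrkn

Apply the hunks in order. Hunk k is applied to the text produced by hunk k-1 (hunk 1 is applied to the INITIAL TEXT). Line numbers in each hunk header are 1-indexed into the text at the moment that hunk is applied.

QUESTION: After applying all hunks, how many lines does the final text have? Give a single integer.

Answer: 10

Derivation:
Hunk 1: at line 5 remove [zidnz,mlfia] add [imm] -> 13 lines: pyff eqyna bat gfawt kkt ffvmx imm tym mrfg feewu nvx hrkn rwxh
Hunk 2: at line 7 remove [tym,mrfg] add [vvbb,usgo] -> 13 lines: pyff eqyna bat gfawt kkt ffvmx imm vvbb usgo feewu nvx hrkn rwxh
Hunk 3: at line 8 remove [usgo,feewu,nvx] add [uqyxa] -> 11 lines: pyff eqyna bat gfawt kkt ffvmx imm vvbb uqyxa hrkn rwxh
Hunk 4: at line 6 remove [imm,vvbb,uqyxa] add [qfa,xlaye] -> 10 lines: pyff eqyna bat gfawt kkt ffvmx qfa xlaye hrkn rwxh
Final line count: 10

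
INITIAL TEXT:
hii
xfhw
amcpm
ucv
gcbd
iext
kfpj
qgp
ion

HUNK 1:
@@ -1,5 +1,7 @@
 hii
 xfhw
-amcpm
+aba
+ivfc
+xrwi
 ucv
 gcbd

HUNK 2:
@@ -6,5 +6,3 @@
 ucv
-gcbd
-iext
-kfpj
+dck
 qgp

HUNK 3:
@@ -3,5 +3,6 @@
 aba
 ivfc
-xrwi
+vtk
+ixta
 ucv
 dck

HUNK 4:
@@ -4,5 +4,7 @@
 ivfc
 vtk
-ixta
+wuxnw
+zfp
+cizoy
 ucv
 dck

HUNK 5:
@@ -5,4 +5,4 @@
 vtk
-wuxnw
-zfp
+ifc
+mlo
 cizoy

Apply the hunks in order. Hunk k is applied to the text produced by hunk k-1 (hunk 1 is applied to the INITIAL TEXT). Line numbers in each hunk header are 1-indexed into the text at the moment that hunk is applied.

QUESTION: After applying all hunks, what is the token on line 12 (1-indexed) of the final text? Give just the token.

Hunk 1: at line 1 remove [amcpm] add [aba,ivfc,xrwi] -> 11 lines: hii xfhw aba ivfc xrwi ucv gcbd iext kfpj qgp ion
Hunk 2: at line 6 remove [gcbd,iext,kfpj] add [dck] -> 9 lines: hii xfhw aba ivfc xrwi ucv dck qgp ion
Hunk 3: at line 3 remove [xrwi] add [vtk,ixta] -> 10 lines: hii xfhw aba ivfc vtk ixta ucv dck qgp ion
Hunk 4: at line 4 remove [ixta] add [wuxnw,zfp,cizoy] -> 12 lines: hii xfhw aba ivfc vtk wuxnw zfp cizoy ucv dck qgp ion
Hunk 5: at line 5 remove [wuxnw,zfp] add [ifc,mlo] -> 12 lines: hii xfhw aba ivfc vtk ifc mlo cizoy ucv dck qgp ion
Final line 12: ion

Answer: ion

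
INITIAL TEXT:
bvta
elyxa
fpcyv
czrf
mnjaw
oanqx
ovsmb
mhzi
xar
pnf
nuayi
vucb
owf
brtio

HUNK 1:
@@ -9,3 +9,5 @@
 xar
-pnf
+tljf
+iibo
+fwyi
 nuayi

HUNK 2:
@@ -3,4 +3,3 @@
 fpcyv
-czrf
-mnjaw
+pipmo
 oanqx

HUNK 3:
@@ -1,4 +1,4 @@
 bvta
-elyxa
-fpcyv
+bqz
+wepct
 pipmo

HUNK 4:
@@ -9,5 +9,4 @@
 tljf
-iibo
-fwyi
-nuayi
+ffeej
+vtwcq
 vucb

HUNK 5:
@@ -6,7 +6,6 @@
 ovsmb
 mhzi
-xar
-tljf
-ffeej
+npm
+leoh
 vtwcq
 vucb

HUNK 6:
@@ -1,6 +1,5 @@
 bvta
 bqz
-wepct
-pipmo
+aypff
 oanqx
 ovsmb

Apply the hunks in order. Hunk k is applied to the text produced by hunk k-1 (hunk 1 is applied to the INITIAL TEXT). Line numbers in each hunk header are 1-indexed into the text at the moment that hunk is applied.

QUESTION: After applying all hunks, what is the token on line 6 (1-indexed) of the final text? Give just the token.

Answer: mhzi

Derivation:
Hunk 1: at line 9 remove [pnf] add [tljf,iibo,fwyi] -> 16 lines: bvta elyxa fpcyv czrf mnjaw oanqx ovsmb mhzi xar tljf iibo fwyi nuayi vucb owf brtio
Hunk 2: at line 3 remove [czrf,mnjaw] add [pipmo] -> 15 lines: bvta elyxa fpcyv pipmo oanqx ovsmb mhzi xar tljf iibo fwyi nuayi vucb owf brtio
Hunk 3: at line 1 remove [elyxa,fpcyv] add [bqz,wepct] -> 15 lines: bvta bqz wepct pipmo oanqx ovsmb mhzi xar tljf iibo fwyi nuayi vucb owf brtio
Hunk 4: at line 9 remove [iibo,fwyi,nuayi] add [ffeej,vtwcq] -> 14 lines: bvta bqz wepct pipmo oanqx ovsmb mhzi xar tljf ffeej vtwcq vucb owf brtio
Hunk 5: at line 6 remove [xar,tljf,ffeej] add [npm,leoh] -> 13 lines: bvta bqz wepct pipmo oanqx ovsmb mhzi npm leoh vtwcq vucb owf brtio
Hunk 6: at line 1 remove [wepct,pipmo] add [aypff] -> 12 lines: bvta bqz aypff oanqx ovsmb mhzi npm leoh vtwcq vucb owf brtio
Final line 6: mhzi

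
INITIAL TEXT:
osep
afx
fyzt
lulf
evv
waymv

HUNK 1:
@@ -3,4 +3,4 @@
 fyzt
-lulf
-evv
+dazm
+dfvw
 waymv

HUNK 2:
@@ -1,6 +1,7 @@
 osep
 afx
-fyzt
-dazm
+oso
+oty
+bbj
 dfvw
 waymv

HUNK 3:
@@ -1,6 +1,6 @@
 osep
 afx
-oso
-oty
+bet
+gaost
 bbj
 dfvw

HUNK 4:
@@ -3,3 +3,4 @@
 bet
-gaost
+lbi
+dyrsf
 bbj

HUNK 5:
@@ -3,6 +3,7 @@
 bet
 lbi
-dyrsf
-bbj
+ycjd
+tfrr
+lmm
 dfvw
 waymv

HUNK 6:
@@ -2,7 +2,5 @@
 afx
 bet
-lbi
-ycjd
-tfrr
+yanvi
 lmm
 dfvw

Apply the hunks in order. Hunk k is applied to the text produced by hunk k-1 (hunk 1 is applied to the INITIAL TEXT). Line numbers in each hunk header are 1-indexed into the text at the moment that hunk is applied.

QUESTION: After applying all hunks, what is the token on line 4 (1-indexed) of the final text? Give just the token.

Hunk 1: at line 3 remove [lulf,evv] add [dazm,dfvw] -> 6 lines: osep afx fyzt dazm dfvw waymv
Hunk 2: at line 1 remove [fyzt,dazm] add [oso,oty,bbj] -> 7 lines: osep afx oso oty bbj dfvw waymv
Hunk 3: at line 1 remove [oso,oty] add [bet,gaost] -> 7 lines: osep afx bet gaost bbj dfvw waymv
Hunk 4: at line 3 remove [gaost] add [lbi,dyrsf] -> 8 lines: osep afx bet lbi dyrsf bbj dfvw waymv
Hunk 5: at line 3 remove [dyrsf,bbj] add [ycjd,tfrr,lmm] -> 9 lines: osep afx bet lbi ycjd tfrr lmm dfvw waymv
Hunk 6: at line 2 remove [lbi,ycjd,tfrr] add [yanvi] -> 7 lines: osep afx bet yanvi lmm dfvw waymv
Final line 4: yanvi

Answer: yanvi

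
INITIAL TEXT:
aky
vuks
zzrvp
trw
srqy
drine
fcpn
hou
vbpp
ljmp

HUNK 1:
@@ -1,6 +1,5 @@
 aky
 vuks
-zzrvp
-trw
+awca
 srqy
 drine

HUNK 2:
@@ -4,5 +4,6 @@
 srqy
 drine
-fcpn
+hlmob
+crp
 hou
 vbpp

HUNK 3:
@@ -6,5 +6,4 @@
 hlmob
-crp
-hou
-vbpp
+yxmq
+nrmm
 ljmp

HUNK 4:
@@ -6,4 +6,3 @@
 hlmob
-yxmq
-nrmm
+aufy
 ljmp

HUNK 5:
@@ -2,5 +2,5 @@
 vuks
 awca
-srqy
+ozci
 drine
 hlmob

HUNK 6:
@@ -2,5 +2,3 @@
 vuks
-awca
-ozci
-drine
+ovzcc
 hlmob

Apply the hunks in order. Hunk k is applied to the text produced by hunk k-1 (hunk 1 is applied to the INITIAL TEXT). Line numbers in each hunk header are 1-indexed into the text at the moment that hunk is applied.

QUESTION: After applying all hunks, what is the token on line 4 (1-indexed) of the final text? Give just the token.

Answer: hlmob

Derivation:
Hunk 1: at line 1 remove [zzrvp,trw] add [awca] -> 9 lines: aky vuks awca srqy drine fcpn hou vbpp ljmp
Hunk 2: at line 4 remove [fcpn] add [hlmob,crp] -> 10 lines: aky vuks awca srqy drine hlmob crp hou vbpp ljmp
Hunk 3: at line 6 remove [crp,hou,vbpp] add [yxmq,nrmm] -> 9 lines: aky vuks awca srqy drine hlmob yxmq nrmm ljmp
Hunk 4: at line 6 remove [yxmq,nrmm] add [aufy] -> 8 lines: aky vuks awca srqy drine hlmob aufy ljmp
Hunk 5: at line 2 remove [srqy] add [ozci] -> 8 lines: aky vuks awca ozci drine hlmob aufy ljmp
Hunk 6: at line 2 remove [awca,ozci,drine] add [ovzcc] -> 6 lines: aky vuks ovzcc hlmob aufy ljmp
Final line 4: hlmob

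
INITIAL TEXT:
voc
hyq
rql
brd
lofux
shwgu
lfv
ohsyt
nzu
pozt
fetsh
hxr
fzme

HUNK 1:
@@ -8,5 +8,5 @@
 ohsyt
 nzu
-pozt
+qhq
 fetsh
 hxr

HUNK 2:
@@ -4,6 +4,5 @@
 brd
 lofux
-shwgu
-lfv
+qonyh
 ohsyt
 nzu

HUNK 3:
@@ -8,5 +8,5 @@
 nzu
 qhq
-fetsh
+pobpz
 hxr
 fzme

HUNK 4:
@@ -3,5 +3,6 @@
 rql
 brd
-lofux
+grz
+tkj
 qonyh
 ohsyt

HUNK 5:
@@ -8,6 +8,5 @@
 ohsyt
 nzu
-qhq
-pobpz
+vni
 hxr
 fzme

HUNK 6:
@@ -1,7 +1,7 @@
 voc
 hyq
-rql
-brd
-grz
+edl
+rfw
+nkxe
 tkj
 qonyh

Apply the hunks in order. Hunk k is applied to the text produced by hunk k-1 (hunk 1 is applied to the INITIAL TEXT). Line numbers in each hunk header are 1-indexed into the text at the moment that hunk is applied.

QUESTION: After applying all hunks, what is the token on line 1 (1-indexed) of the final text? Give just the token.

Answer: voc

Derivation:
Hunk 1: at line 8 remove [pozt] add [qhq] -> 13 lines: voc hyq rql brd lofux shwgu lfv ohsyt nzu qhq fetsh hxr fzme
Hunk 2: at line 4 remove [shwgu,lfv] add [qonyh] -> 12 lines: voc hyq rql brd lofux qonyh ohsyt nzu qhq fetsh hxr fzme
Hunk 3: at line 8 remove [fetsh] add [pobpz] -> 12 lines: voc hyq rql brd lofux qonyh ohsyt nzu qhq pobpz hxr fzme
Hunk 4: at line 3 remove [lofux] add [grz,tkj] -> 13 lines: voc hyq rql brd grz tkj qonyh ohsyt nzu qhq pobpz hxr fzme
Hunk 5: at line 8 remove [qhq,pobpz] add [vni] -> 12 lines: voc hyq rql brd grz tkj qonyh ohsyt nzu vni hxr fzme
Hunk 6: at line 1 remove [rql,brd,grz] add [edl,rfw,nkxe] -> 12 lines: voc hyq edl rfw nkxe tkj qonyh ohsyt nzu vni hxr fzme
Final line 1: voc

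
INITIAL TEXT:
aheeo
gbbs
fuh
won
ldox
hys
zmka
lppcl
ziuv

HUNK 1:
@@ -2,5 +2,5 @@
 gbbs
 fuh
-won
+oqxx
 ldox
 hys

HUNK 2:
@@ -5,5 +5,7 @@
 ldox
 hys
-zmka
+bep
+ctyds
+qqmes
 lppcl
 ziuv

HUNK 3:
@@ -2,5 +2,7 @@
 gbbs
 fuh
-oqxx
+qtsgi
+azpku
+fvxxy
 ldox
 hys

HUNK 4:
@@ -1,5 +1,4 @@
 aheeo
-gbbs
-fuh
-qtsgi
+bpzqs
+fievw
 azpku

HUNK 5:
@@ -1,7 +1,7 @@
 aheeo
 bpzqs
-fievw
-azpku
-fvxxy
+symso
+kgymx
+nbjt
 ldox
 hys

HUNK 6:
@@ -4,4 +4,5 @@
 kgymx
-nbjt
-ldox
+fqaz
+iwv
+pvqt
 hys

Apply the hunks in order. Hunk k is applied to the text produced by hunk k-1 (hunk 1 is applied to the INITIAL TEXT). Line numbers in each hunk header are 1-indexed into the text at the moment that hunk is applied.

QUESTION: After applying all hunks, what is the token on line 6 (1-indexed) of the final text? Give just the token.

Answer: iwv

Derivation:
Hunk 1: at line 2 remove [won] add [oqxx] -> 9 lines: aheeo gbbs fuh oqxx ldox hys zmka lppcl ziuv
Hunk 2: at line 5 remove [zmka] add [bep,ctyds,qqmes] -> 11 lines: aheeo gbbs fuh oqxx ldox hys bep ctyds qqmes lppcl ziuv
Hunk 3: at line 2 remove [oqxx] add [qtsgi,azpku,fvxxy] -> 13 lines: aheeo gbbs fuh qtsgi azpku fvxxy ldox hys bep ctyds qqmes lppcl ziuv
Hunk 4: at line 1 remove [gbbs,fuh,qtsgi] add [bpzqs,fievw] -> 12 lines: aheeo bpzqs fievw azpku fvxxy ldox hys bep ctyds qqmes lppcl ziuv
Hunk 5: at line 1 remove [fievw,azpku,fvxxy] add [symso,kgymx,nbjt] -> 12 lines: aheeo bpzqs symso kgymx nbjt ldox hys bep ctyds qqmes lppcl ziuv
Hunk 6: at line 4 remove [nbjt,ldox] add [fqaz,iwv,pvqt] -> 13 lines: aheeo bpzqs symso kgymx fqaz iwv pvqt hys bep ctyds qqmes lppcl ziuv
Final line 6: iwv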